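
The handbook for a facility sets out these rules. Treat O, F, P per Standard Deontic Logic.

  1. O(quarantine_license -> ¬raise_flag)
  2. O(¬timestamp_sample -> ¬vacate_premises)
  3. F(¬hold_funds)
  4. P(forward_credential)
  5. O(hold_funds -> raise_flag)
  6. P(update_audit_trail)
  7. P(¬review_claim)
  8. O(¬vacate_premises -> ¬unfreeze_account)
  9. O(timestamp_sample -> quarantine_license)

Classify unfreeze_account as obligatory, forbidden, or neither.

Forbidden

Premise 3 is F(¬hold_funds), i.e. O(hold_funds).
With premise 5, O(hold_funds -> raise_flag), the K-axiom yields O(raise_flag).
Premise 1 is O(quarantine_license -> ¬raise_flag); contrapositively O(raise_flag -> ¬quarantine_license). Since O(raise_flag) holds, K gives O(¬quarantine_license).
Premise 9, O(timestamp_sample -> quarantine_license), contraposes to O(¬quarantine_license -> ¬timestamp_sample); with O(¬quarantine_license) we get O(¬timestamp_sample).
Applying K to premise 2 (O(¬timestamp_sample -> ¬vacate_premises)) and O(¬timestamp_sample) yields O(¬vacate_premises).
Applying K to premise 8 (O(¬vacate_premises -> ¬unfreeze_account)) and O(¬vacate_premises) yields O(¬unfreeze_account).
Premises 4, 6, 7 do not contribute to this derivation.
Thus O(¬unfreeze_account), which is F(unfreeze_account): unfreeze_account is forbidden.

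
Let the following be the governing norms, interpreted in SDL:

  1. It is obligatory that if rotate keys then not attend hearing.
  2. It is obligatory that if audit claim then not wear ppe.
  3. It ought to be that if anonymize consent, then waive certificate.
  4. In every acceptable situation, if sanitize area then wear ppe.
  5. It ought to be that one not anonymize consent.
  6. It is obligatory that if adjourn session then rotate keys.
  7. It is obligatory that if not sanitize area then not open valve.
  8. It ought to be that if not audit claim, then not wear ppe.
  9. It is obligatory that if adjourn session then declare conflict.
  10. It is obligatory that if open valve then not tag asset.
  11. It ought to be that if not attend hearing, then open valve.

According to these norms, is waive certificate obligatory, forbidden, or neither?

Neither

Premise 3 is O(anonymize_consent → waive_certificate), but O(anonymize_consent) is not derivable from the premises, so it does not yield O(waive_certificate).
No premise or chain of K-axiom applications forces O(waive_certificate), and none forces O(¬waive_certificate). So waive_certificate is neither obligatory nor forbidden under these norms.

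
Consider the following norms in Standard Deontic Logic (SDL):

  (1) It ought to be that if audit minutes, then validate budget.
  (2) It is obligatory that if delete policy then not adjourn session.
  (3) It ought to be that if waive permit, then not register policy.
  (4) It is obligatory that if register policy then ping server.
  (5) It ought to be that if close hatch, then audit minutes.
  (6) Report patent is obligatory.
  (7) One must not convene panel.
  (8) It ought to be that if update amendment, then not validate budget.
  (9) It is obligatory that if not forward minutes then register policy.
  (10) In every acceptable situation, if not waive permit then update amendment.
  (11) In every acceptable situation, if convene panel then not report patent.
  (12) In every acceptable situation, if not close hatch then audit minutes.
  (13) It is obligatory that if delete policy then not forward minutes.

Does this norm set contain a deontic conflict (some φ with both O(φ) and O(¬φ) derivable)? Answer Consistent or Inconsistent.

Consistent

Premise 11 is O(convene_panel → ¬report_patent), but O(convene_panel) is not derivable from the premises, so it does not yield O(¬report_patent).
So O(¬report_patent) is not derivable, and the apparent clash with O(report_patent) does not arise.
A world satisfying every obligation exists (e.g. adjourn_session=false, audit_minutes=true, close_hatch=false, convene_panel=false, delete_policy=false, forward_minutes=true, ping_server=false, register_policy=false, report_patent=true, update_amendment=false, validate_budget=true, waive_permit=true); no atom is both obligatory and forbidden, so the set is consistent.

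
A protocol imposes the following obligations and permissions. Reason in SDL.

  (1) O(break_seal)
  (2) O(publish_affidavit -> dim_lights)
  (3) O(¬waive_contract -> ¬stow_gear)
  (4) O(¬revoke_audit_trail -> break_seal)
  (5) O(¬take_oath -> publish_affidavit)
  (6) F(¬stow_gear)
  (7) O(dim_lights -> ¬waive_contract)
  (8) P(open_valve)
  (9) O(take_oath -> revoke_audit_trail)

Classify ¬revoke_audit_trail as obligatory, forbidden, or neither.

Forbidden

F(¬stow_gear) at premise 6 means O(stow_gear).
The contrapositive of premise 3 (O(¬waive_contract -> ¬stow_gear)) is O(stow_gear -> waive_contract), and O(stow_gear) is already established, so O(waive_contract).
Premise 7, O(dim_lights -> ¬waive_contract), contraposes to O(waive_contract -> ¬dim_lights); with O(waive_contract) we get O(¬dim_lights).
The contrapositive of premise 2 (O(publish_affidavit -> dim_lights)) is O(¬dim_lights -> ¬publish_affidavit), and O(¬dim_lights) is already established, so O(¬publish_affidavit).
Premise 5 is O(¬take_oath -> publish_affidavit); contrapositively O(¬publish_affidavit -> take_oath). Since O(¬publish_affidavit) holds, K gives O(take_oath).
Applying K to premise 9 (O(take_oath -> revoke_audit_trail)) and O(take_oath) yields O(revoke_audit_trail).
Premises 1, 4, 8 do not contribute to this derivation.
Thus O(revoke_audit_trail), which is F(¬revoke_audit_trail): ¬revoke_audit_trail is forbidden.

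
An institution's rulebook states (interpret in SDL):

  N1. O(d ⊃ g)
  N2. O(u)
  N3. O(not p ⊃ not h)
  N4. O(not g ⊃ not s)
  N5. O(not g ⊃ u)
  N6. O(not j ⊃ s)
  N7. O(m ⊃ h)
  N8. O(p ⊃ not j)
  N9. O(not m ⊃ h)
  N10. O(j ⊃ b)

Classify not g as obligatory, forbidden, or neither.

Forbidden

By case analysis on not m: premise 9 gives O(not m ⊃ h) and premise 7 gives O(m ⊃ h), so O(h) either way.
Premise 3, O(not p ⊃ not h), contraposes to O(h ⊃ p); with O(h) we get O(p).
From O(p) and premise 8, O(p ⊃ not j), we obtain O(not j).
Premise 6 is O(not j ⊃ s); since O(not j), deontic closure gives O(s).
The contrapositive of premise 4 (O(not g ⊃ not s)) is O(s ⊃ g), and O(s) is already established, so O(g).
Premises 1, 2, 5, 10 do not contribute to this derivation.
Thus O(g), which is F(not g): not g is forbidden.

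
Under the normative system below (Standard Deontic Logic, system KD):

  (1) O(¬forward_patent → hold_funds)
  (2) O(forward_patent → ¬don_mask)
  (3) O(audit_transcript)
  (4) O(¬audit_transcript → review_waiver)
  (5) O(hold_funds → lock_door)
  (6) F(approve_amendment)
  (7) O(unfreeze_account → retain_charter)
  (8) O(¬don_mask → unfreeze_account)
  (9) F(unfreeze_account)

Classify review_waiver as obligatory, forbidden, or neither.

Premise 4 is O(¬audit_transcript → review_waiver), but O(¬audit_transcript) is not derivable from the premises, so it does not yield O(review_waiver).
No premise or chain of K-axiom applications forces O(review_waiver), and none forces O(¬review_waiver). So review_waiver is neither obligatory nor forbidden under these norms.

Neither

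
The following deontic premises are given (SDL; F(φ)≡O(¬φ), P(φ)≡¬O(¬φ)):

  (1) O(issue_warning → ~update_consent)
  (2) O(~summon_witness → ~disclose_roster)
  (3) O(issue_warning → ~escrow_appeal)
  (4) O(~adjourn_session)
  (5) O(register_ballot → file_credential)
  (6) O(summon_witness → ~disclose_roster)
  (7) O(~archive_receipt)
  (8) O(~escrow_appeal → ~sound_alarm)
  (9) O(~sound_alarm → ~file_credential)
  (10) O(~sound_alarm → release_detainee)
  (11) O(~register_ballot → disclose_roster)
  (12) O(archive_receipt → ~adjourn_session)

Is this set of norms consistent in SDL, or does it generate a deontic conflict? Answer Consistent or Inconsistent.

Premise 12 is O(archive_receipt → ~adjourn_session); even if O(~adjourn_session) held, inferring O(archive_receipt) would be affirming the consequent — invalid.
So O(archive_receipt) is not derivable, and the apparent clash with O(~archive_receipt) does not arise.
A world satisfying every obligation exists (e.g. adjourn_session=false, archive_receipt=false, disclose_roster=false, escrow_appeal=true, file_credential=true, issue_warning=false, register_ballot=true, release_detainee=false, sound_alarm=true, summon_witness=false, update_consent=false); no atom is both obligatory and forbidden, so the set is consistent.

Consistent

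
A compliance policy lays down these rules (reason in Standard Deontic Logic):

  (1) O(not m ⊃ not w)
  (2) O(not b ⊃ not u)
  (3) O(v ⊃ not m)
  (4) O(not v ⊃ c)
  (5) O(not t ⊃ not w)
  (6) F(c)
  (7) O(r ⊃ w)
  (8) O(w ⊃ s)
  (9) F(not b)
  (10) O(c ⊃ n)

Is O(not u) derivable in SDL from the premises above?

Premise 2 is O(not b ⊃ not u), but O(not b) is not derivable from the premises, so it does not yield O(not u).
No other premise forces O(not u). An ideal world satisfying every premise can still have not u false, so O(not u) is not derivable.

No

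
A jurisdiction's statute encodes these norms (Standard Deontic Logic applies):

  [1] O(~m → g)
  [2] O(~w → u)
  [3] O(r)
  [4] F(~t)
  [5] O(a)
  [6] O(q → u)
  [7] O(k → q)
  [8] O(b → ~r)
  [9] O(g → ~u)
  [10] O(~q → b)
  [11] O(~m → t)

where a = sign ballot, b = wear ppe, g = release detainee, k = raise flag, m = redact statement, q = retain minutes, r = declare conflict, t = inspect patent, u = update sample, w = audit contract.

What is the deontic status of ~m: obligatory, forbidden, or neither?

Premise 3 states O(r) outright.
Premise 8 is O(b → ~r); contrapositively O(r → ~b). Since O(r) holds, K gives O(~b).
The contrapositive of premise 10 (O(~q → b)) is O(~b → q), and O(~b) is already established, so O(q).
Premise 6 is O(q → u); since O(q), deontic closure gives O(u).
Premise 9, O(g → ~u), contraposes to O(u → ~g); with O(u) we get O(~g).
The contrapositive of premise 1 (O(~m → g)) is O(~g → m), and O(~g) is already established, so O(m).
Premises 2, 4, 5, 7, 11 do not contribute to this derivation.
Thus O(m), which is F(~m): ~m is forbidden.

Forbidden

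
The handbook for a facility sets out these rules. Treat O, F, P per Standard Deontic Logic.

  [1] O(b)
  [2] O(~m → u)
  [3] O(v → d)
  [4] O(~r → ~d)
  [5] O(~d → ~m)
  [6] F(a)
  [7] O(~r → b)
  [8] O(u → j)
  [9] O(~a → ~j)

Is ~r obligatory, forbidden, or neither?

Premise 6 is F(a), i.e. O(~a).
From O(~a) and premise 9, O(~a → ~j), we obtain O(~j).
Premise 8 is O(u → j); contrapositively O(~j → ~u). Since O(~j) holds, K gives O(~u).
Premise 2 is O(~m → u); contrapositively O(~u → m). Since O(~u) holds, K gives O(m).
The contrapositive of premise 5 (O(~d → ~m)) is O(m → d), and O(m) is already established, so O(d).
Premise 4, O(~r → ~d), contraposes to O(d → r); with O(d) we get O(r).
Premises 1, 3, 7 do not contribute to this derivation.
Thus O(r), which is F(~r): ~r is forbidden.

Forbidden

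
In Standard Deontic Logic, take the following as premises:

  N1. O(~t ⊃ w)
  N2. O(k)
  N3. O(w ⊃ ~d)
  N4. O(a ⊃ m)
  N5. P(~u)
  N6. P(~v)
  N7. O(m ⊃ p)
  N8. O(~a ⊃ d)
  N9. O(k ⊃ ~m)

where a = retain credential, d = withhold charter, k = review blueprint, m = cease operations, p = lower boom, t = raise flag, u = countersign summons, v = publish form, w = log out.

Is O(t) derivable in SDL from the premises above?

From premise 2 we have O(k).
From O(k) and premise 9, O(k ⊃ ~m), we obtain O(~m).
The contrapositive of premise 4 (O(a ⊃ m)) is O(~m ⊃ ~a), and O(~m) is already established, so O(~a).
Applying K to premise 8 (O(~a ⊃ d)) and O(~a) yields O(d).
Premise 3, O(w ⊃ ~d), contraposes to O(d ⊃ ~w); with O(d) we get O(~w).
Premise 1 is O(~t ⊃ w); contrapositively O(~w ⊃ t). Since O(~w) holds, K gives O(t).
Premises 5, 6, 7 do not contribute to this derivation.
So O(t) follows.

Yes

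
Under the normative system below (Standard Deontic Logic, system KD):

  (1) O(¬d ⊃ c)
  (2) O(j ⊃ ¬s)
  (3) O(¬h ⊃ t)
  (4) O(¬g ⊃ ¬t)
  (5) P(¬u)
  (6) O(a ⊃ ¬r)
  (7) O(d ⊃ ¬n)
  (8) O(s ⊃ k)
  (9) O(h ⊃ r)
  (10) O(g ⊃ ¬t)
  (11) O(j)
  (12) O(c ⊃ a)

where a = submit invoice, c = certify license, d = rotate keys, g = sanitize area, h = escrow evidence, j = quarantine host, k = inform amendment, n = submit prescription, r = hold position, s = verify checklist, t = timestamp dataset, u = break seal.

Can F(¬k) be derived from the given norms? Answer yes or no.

No

Premise 8 is O(s ⊃ k), but O(s) is not derivable from the premises, so it does not yield O(k).
No other premise forces O(k). An ideal world satisfying every premise can still have ¬k true, so F(¬k) is not derivable.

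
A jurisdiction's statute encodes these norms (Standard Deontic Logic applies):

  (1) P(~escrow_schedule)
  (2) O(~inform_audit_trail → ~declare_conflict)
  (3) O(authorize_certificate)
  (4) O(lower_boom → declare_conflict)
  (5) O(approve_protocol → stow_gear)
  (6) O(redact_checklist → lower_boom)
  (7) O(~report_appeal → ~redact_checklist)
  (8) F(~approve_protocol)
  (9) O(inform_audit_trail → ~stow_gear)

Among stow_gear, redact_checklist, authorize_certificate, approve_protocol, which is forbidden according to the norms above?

redact_checklist

Premise 8, F(~approve_protocol), is equivalent to O(approve_protocol).
Premise 5 is O(approve_protocol → stow_gear); since O(approve_protocol), deontic closure gives O(stow_gear).
Premise 9 is O(inform_audit_trail → ~stow_gear); contrapositively O(stow_gear → ~inform_audit_trail). Since O(stow_gear) holds, K gives O(~inform_audit_trail).
With premise 2, O(~inform_audit_trail → ~declare_conflict), the K-axiom yields O(~declare_conflict).
Premise 4 is O(lower_boom → declare_conflict); contrapositively O(~declare_conflict → ~lower_boom). Since O(~declare_conflict) holds, K gives O(~lower_boom).
Premise 6, O(redact_checklist → lower_boom), contraposes to O(~lower_boom → ~redact_checklist); with O(~lower_boom) we get O(~redact_checklist).
So O(~redact_checklist) holds, i.e. redact_checklist is forbidden. None of the other listed options is forbidden under the premises.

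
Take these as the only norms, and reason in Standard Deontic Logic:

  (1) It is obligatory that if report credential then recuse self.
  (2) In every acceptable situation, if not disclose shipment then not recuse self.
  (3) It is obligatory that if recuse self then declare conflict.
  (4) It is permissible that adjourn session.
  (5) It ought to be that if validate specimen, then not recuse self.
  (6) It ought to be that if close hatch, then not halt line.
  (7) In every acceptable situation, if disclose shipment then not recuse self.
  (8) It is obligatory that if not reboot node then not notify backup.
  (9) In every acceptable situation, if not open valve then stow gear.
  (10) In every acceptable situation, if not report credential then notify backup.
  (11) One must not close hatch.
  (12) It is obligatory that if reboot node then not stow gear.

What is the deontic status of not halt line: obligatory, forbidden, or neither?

Premise 6 is O(close_hatch → ¬halt_line), but O(close_hatch) is not derivable from the premises, so it does not yield O(¬halt_line).
No premise or chain of K-axiom applications forces O(¬halt_line), and none forces O(halt_line). So ¬halt_line is neither obligatory nor forbidden under these norms.

Neither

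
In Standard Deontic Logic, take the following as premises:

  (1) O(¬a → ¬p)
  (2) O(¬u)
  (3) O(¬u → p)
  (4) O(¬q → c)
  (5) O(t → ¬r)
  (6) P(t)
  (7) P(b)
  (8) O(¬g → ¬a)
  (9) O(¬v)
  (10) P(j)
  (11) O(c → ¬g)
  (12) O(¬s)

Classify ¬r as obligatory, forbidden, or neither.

Neither

Premise 5 is O(t → ¬r), but O(t) is not derivable from the premises (the permission P(t) asserts only ¬O(¬t), not O(t)), so it does not yield O(¬r).
No premise or chain of K-axiom applications forces O(¬r), and none forces O(r). So ¬r is neither obligatory nor forbidden under these norms.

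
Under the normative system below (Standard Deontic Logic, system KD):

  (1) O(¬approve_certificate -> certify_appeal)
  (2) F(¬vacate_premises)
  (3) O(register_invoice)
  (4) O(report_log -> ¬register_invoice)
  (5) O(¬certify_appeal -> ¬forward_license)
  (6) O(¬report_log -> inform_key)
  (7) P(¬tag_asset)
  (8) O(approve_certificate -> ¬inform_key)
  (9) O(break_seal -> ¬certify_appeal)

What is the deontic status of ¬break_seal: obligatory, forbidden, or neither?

Obligatory

Premise 3 gives O(register_invoice).
The contrapositive of premise 4 (O(report_log -> ¬register_invoice)) is O(register_invoice -> ¬report_log), and O(register_invoice) is already established, so O(¬report_log).
Premise 6 is O(¬report_log -> inform_key); since O(¬report_log), deontic closure gives O(inform_key).
Premise 8, O(approve_certificate -> ¬inform_key), contraposes to O(inform_key -> ¬approve_certificate); with O(inform_key) we get O(¬approve_certificate).
Applying K to premise 1 (O(¬approve_certificate -> certify_appeal)) and O(¬approve_certificate) yields O(certify_appeal).
Premise 9, O(break_seal -> ¬certify_appeal), contraposes to O(certify_appeal -> ¬break_seal); with O(certify_appeal) we get O(¬break_seal).
Premises 2, 5, 7 do not contribute to this derivation.
Hence ¬break_seal is obligatory.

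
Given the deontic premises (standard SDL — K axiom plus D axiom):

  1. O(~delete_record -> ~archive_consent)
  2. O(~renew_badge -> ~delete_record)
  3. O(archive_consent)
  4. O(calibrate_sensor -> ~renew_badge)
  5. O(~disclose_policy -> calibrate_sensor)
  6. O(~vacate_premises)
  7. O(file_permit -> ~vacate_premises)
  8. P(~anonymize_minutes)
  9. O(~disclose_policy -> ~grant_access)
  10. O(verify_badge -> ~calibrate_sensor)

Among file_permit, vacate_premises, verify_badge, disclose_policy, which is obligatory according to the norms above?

From premise 3 we have O(archive_consent).
Premise 1 is O(~delete_record -> ~archive_consent); contrapositively O(archive_consent -> delete_record). Since O(archive_consent) holds, K gives O(delete_record).
The contrapositive of premise 2 (O(~renew_badge -> ~delete_record)) is O(delete_record -> renew_badge), and O(delete_record) is already established, so O(renew_badge).
Premise 4 is O(calibrate_sensor -> ~renew_badge); contrapositively O(renew_badge -> ~calibrate_sensor). Since O(renew_badge) holds, K gives O(~calibrate_sensor).
Premise 5, O(~disclose_policy -> calibrate_sensor), contraposes to O(~calibrate_sensor -> disclose_policy); with O(~calibrate_sensor) we get O(disclose_policy).
So O(disclose_policy) holds — disclose_policy is obligatory. None of the other listed options is made obligatory by any chain of premises.

disclose_policy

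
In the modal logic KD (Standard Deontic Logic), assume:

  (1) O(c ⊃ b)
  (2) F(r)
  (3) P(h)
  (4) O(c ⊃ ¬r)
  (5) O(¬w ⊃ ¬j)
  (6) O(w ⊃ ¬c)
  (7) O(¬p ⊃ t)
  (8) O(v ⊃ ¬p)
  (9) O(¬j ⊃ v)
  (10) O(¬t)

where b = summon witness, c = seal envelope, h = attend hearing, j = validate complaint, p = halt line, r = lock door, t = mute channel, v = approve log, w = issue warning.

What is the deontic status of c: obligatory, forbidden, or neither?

Premise 10 gives O(¬t).
The contrapositive of premise 7 (O(¬p ⊃ t)) is O(¬t ⊃ p), and O(¬t) is already established, so O(p).
The contrapositive of premise 8 (O(v ⊃ ¬p)) is O(p ⊃ ¬v), and O(p) is already established, so O(¬v).
Premise 9 is O(¬j ⊃ v); contrapositively O(¬v ⊃ j). Since O(¬v) holds, K gives O(j).
The contrapositive of premise 5 (O(¬w ⊃ ¬j)) is O(j ⊃ w), and O(j) is already established, so O(w).
Premise 6 is O(w ⊃ ¬c); since O(w), deontic closure gives O(¬c).
Premises 1, 2, 3, 4 do not contribute to this derivation.
Thus O(¬c), which is F(c): c is forbidden.

Forbidden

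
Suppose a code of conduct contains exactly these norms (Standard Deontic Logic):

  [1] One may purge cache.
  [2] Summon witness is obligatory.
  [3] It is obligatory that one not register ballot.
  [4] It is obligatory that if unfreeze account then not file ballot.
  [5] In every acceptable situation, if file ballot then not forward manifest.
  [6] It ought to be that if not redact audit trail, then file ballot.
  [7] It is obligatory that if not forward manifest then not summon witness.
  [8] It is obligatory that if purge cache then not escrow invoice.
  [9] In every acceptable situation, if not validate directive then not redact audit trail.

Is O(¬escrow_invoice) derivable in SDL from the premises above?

No

Premise 8 is O(purge_cache → ¬escrow_invoice), but O(purge_cache) is not derivable from the premises (the permission P(purge_cache) asserts only ¬O(¬purge_cache), not O(purge_cache)), so it does not yield O(¬escrow_invoice).
No other premise forces O(¬escrow_invoice). An ideal world satisfying every premise can still have ¬escrow_invoice false, so O(¬escrow_invoice) is not derivable.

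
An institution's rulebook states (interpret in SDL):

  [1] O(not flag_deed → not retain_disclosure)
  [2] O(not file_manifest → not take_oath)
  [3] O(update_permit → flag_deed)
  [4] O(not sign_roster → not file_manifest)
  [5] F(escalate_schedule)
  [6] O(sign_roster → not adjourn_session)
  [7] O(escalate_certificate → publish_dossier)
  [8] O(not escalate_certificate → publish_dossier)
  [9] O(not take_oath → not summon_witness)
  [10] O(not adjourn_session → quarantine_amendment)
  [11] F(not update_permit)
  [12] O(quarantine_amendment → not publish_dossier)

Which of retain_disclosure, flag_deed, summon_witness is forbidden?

Premises 7 and 8 cover both cases: O(escalate_certificate → publish_dossier) and O(not escalate_certificate → publish_dossier). Since escalate_certificate ∨ not escalate_certificate is a tautology, O(publish_dossier) follows.
The contrapositive of premise 12 (O(quarantine_amendment → not publish_dossier)) is O(publish_dossier → not quarantine_amendment), and O(publish_dossier) is already established, so O(not quarantine_amendment).
Premise 10, O(not adjourn_session → quarantine_amendment), contraposes to O(not quarantine_amendment → adjourn_session); with O(not quarantine_amendment) we get O(adjourn_session).
Premise 6, O(sign_roster → not adjourn_session), contraposes to O(adjourn_session → not sign_roster); with O(adjourn_session) we get O(not sign_roster).
From O(not sign_roster) and premise 4, O(not sign_roster → not file_manifest), we obtain O(not file_manifest).
Premise 2 is O(not file_manifest → not take_oath); since O(not file_manifest), deontic closure gives O(not take_oath).
From O(not take_oath) and premise 9, O(not take_oath → not summon_witness), we obtain O(not summon_witness).
So O(not summon_witness) holds, i.e. summon_witness is forbidden. None of the other listed options is forbidden under the premises.

summon_witness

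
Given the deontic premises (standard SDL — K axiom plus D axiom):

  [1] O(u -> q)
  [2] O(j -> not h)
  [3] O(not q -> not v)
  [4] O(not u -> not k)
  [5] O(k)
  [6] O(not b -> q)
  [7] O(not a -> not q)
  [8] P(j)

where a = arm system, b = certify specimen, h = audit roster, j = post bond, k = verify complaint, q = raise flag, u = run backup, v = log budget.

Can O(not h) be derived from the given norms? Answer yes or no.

Premise 2 is O(j -> not h), but O(j) is not derivable from the premises (the permission P(j) asserts only not O(not j), not O(j)), so it does not yield O(not h).
No other premise forces O(not h). An ideal world satisfying every premise can still have not h false, so O(not h) is not derivable.

No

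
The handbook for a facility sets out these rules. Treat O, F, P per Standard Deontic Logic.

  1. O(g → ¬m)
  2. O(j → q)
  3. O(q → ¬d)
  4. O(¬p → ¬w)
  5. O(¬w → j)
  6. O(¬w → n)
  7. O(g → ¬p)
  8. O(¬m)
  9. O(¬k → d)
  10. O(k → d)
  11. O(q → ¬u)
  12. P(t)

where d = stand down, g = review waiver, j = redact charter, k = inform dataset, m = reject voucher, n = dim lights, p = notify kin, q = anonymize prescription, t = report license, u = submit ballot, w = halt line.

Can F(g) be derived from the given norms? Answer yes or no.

Premises 9 and 10 cover both cases: O(¬k → d) and O(k → d). Since ¬k ∨ k is a tautology, O(d) follows.
The contrapositive of premise 3 (O(q → ¬d)) is O(d → ¬q), and O(d) is already established, so O(¬q).
Premise 2, O(j → q), contraposes to O(¬q → ¬j); with O(¬q) we get O(¬j).
Premise 5, O(¬w → j), contraposes to O(¬j → w); with O(¬j) we get O(w).
The contrapositive of premise 4 (O(¬p → ¬w)) is O(w → p), and O(w) is already established, so O(p).
Premise 7, O(g → ¬p), contraposes to O(p → ¬g); with O(p) we get O(¬g).
Premises 1, 6, 8, 11, 12 do not contribute to this derivation.
So O(¬g) holds, i.e. F(g). The claim follows.

Yes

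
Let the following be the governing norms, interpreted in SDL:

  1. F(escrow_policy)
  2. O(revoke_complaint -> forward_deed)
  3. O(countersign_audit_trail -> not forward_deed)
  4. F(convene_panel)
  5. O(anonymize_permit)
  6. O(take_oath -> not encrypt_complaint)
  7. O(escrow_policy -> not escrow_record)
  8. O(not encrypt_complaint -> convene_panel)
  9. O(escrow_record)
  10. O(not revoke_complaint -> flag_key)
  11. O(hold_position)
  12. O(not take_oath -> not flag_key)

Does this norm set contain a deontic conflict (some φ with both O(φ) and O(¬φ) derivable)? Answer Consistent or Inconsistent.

Consistent

Premise 7 is O(escrow_policy -> not escrow_record), but O(escrow_policy) is not derivable from the premises, so it does not yield O(not escrow_record).
So O(not escrow_record) is not derivable, and the apparent clash with O(escrow_record) does not arise.
A world satisfying every obligation exists (e.g. anonymize_permit=true, convene_panel=false, countersign_audit_trail=false, encrypt_complaint=true, escrow_policy=false, escrow_record=true, flag_key=false, forward_deed=true, hold_position=true, revoke_complaint=true, take_oath=false); no atom is both obligatory and forbidden, so the set is consistent.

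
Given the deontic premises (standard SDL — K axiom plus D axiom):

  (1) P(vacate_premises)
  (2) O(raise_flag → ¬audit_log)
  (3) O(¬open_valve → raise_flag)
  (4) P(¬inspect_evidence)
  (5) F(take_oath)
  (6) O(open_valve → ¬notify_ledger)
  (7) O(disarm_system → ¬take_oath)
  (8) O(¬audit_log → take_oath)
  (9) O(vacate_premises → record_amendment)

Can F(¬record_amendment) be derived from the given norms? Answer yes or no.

No

Premise 9 is O(vacate_premises → record_amendment), but O(vacate_premises) is not derivable from the premises (the permission P(vacate_premises) asserts only ¬O(¬vacate_premises), not O(vacate_premises)), so it does not yield O(record_amendment).
No other premise forces O(record_amendment). An ideal world satisfying every premise can still have ¬record_amendment true, so F(¬record_amendment) is not derivable.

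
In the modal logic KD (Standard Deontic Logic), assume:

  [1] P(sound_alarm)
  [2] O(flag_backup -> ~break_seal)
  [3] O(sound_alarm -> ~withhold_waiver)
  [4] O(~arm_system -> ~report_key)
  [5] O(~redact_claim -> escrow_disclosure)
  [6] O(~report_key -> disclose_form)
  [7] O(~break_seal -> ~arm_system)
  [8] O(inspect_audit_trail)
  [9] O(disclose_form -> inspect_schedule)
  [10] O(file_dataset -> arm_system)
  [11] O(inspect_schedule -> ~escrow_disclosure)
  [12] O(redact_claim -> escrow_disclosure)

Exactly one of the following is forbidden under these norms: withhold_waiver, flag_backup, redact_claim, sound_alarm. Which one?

Premises 5 and 12 cover both cases: O(~redact_claim -> escrow_disclosure) and O(redact_claim -> escrow_disclosure). Since ~redact_claim ∨ redact_claim is a tautology, O(escrow_disclosure) follows.
The contrapositive of premise 11 (O(inspect_schedule -> ~escrow_disclosure)) is O(escrow_disclosure -> ~inspect_schedule), and O(escrow_disclosure) is already established, so O(~inspect_schedule).
Premise 9 is O(disclose_form -> inspect_schedule); contrapositively O(~inspect_schedule -> ~disclose_form). Since O(~inspect_schedule) holds, K gives O(~disclose_form).
The contrapositive of premise 6 (O(~report_key -> disclose_form)) is O(~disclose_form -> report_key), and O(~disclose_form) is already established, so O(report_key).
Premise 4, O(~arm_system -> ~report_key), contraposes to O(report_key -> arm_system); with O(report_key) we get O(arm_system).
Premise 7, O(~break_seal -> ~arm_system), contraposes to O(arm_system -> break_seal); with O(arm_system) we get O(break_seal).
Premise 2, O(flag_backup -> ~break_seal), contraposes to O(break_seal -> ~flag_backup); with O(break_seal) we get O(~flag_backup).
So O(~flag_backup) holds, i.e. flag_backup is forbidden. None of the other listed options is forbidden under the premises.

flag_backup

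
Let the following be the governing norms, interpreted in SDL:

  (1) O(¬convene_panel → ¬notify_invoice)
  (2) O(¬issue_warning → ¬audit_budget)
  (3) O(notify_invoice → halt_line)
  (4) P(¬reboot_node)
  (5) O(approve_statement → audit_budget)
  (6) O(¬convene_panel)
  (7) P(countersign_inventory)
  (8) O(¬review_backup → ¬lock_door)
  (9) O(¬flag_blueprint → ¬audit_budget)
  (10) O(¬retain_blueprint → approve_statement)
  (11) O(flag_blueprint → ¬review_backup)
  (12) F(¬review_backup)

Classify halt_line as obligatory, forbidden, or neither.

Neither

Premise 3 is O(notify_invoice → halt_line), but O(notify_invoice) is not derivable from the premises, so it does not yield O(halt_line).
No premise or chain of K-axiom applications forces O(halt_line), and none forces O(¬halt_line). So halt_line is neither obligatory nor forbidden under these norms.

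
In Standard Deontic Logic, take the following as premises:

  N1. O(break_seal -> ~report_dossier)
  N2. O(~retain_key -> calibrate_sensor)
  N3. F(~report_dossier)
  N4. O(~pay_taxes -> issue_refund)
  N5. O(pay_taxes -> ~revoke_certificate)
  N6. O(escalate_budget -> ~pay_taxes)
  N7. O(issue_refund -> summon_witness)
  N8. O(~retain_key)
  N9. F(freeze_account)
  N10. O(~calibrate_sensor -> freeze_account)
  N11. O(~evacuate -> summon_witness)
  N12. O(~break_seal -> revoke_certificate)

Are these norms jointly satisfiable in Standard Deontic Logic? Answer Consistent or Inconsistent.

Premise 10 is O(~calibrate_sensor -> freeze_account), but O(~calibrate_sensor) is not derivable from the premises, so it does not yield O(freeze_account).
So O(freeze_account) is not derivable, and the apparent clash with O(~freeze_account) does not arise.
A world satisfying every obligation exists (e.g. break_seal=false, calibrate_sensor=true, escalate_budget=false, evacuate=false, freeze_account=false, issue_refund=true, pay_taxes=false, report_dossier=true, retain_key=false, revoke_certificate=true, summon_witness=true); no atom is both obligatory and forbidden, so the set is consistent.

Consistent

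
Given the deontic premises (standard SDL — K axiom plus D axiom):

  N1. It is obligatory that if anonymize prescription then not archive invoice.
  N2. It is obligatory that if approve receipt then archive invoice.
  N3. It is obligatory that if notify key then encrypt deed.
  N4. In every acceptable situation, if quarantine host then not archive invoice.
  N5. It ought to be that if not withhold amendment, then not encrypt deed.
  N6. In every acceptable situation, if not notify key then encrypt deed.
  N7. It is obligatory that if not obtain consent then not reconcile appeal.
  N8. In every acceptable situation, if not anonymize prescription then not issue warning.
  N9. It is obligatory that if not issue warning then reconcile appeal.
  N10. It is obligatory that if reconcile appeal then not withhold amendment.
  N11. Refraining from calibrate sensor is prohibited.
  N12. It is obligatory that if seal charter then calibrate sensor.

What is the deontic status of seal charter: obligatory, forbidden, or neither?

Premise 12 is O(seal_charter → calibrate_sensor); even if O(calibrate_sensor) held, inferring O(seal_charter) would be affirming the consequent — invalid.
No premise or chain of K-axiom applications forces O(seal_charter), and none forces O(¬seal_charter). So seal_charter is neither obligatory nor forbidden under these norms.

Neither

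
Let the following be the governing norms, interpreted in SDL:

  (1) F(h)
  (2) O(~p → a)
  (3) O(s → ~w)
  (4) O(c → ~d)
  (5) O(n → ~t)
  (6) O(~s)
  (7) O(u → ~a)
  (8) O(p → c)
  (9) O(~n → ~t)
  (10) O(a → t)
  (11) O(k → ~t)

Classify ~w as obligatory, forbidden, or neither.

Neither

Premise 3 is O(s → ~w), but O(s) is not derivable from the premises, so it does not yield O(~w).
No premise or chain of K-axiom applications forces O(~w), and none forces O(w). So ~w is neither obligatory nor forbidden under these norms.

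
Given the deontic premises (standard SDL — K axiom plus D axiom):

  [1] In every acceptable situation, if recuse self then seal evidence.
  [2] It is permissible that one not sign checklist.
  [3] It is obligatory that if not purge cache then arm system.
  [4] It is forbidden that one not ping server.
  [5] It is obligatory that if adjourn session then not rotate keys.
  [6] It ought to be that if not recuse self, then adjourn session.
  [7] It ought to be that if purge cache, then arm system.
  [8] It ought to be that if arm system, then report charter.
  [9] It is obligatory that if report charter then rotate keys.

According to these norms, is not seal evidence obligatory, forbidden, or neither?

Premises 7 and 3 cover both cases: O(purge_cache → arm_system) and O(¬purge_cache → arm_system). Since purge_cache ∨ ¬purge_cache is a tautology, O(arm_system) follows.
Premise 8 is O(arm_system → report_charter); since O(arm_system), deontic closure gives O(report_charter).
From O(report_charter) and premise 9, O(report_charter → rotate_keys), we obtain O(rotate_keys).
Premise 5 is O(adjourn_session → ¬rotate_keys); contrapositively O(rotate_keys → ¬adjourn_session). Since O(rotate_keys) holds, K gives O(¬adjourn_session).
The contrapositive of premise 6 (O(¬recuse_self → adjourn_session)) is O(¬adjourn_session → recuse_self), and O(¬adjourn_session) is already established, so O(recuse_self).
Applying K to premise 1 (O(recuse_self → seal_evidence)) and O(recuse_self) yields O(seal_evidence).
Premises 2, 4 do not contribute to this derivation.
Thus O(seal_evidence), which is F(¬seal_evidence): ¬seal_evidence is forbidden.

Forbidden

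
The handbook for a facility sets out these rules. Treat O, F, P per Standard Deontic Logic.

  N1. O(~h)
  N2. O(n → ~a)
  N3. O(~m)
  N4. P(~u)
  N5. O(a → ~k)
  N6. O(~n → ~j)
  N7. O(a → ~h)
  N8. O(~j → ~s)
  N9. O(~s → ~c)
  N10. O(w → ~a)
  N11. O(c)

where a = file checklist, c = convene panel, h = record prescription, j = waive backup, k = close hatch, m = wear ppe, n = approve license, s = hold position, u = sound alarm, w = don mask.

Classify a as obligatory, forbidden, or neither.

Premise 11 states O(c) outright.
Premise 9, O(~s → ~c), contraposes to O(c → s); with O(c) we get O(s).
Premise 8 is O(~j → ~s); contrapositively O(s → j). Since O(s) holds, K gives O(j).
Premise 6, O(~n → ~j), contraposes to O(j → n); with O(j) we get O(n).
From O(n) and premise 2, O(n → ~a), we obtain O(~a).
Premises 1, 3, 4, 5, 7, 10 do not contribute to this derivation.
Thus O(~a), which is F(a): a is forbidden.

Forbidden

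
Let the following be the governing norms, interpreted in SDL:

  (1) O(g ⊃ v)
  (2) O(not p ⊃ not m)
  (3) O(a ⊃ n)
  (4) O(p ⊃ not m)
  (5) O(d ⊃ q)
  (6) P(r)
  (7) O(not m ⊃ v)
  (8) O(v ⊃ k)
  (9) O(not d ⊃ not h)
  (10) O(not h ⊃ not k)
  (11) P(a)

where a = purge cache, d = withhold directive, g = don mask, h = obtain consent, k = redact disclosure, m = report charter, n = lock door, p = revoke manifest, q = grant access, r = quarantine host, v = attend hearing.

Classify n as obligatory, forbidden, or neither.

Neither

Premise 3 is O(a ⊃ n), but O(a) is not derivable from the premises (the permission P(a) asserts only not O(not a), not O(a)), so it does not yield O(n).
No premise or chain of K-axiom applications forces O(n), and none forces O(not n). So n is neither obligatory nor forbidden under these norms.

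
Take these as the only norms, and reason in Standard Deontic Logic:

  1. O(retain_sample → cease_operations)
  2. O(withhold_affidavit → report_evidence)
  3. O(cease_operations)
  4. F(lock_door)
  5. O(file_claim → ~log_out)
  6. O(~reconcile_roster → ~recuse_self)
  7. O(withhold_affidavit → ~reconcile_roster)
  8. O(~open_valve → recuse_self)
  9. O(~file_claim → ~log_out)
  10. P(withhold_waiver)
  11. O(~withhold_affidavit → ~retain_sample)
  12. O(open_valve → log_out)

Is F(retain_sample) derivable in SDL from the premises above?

By case analysis on ~file_claim: premise 9 gives O(~file_claim → ~log_out) and premise 5 gives O(file_claim → ~log_out), so O(~log_out) either way.
Premise 12, O(open_valve → log_out), contraposes to O(~log_out → ~open_valve); with O(~log_out) we get O(~open_valve).
From O(~open_valve) and premise 8, O(~open_valve → recuse_self), we obtain O(recuse_self).
Premise 6, O(~reconcile_roster → ~recuse_self), contraposes to O(recuse_self → reconcile_roster); with O(recuse_self) we get O(reconcile_roster).
Premise 7 is O(withhold_affidavit → ~reconcile_roster); contrapositively O(reconcile_roster → ~withhold_affidavit). Since O(reconcile_roster) holds, K gives O(~withhold_affidavit).
From O(~withhold_affidavit) and premise 11, O(~withhold_affidavit → ~retain_sample), we obtain O(~retain_sample).
Premises 1, 2, 3, 4, 10 do not contribute to this derivation.
So O(~retain_sample) holds, i.e. F(retain_sample). The claim follows.

Yes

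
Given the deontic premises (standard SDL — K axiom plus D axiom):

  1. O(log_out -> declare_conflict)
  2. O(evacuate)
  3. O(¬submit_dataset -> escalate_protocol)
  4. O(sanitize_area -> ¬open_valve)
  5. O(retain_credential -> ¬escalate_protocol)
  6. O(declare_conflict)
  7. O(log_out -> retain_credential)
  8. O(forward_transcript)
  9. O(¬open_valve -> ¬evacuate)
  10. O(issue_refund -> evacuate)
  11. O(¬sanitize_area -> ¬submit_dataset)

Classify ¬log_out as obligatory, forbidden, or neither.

From premise 2 we have O(evacuate).
Premise 9 is O(¬open_valve -> ¬evacuate); contrapositively O(evacuate -> open_valve). Since O(evacuate) holds, K gives O(open_valve).
Premise 4 is O(sanitize_area -> ¬open_valve); contrapositively O(open_valve -> ¬sanitize_area). Since O(open_valve) holds, K gives O(¬sanitize_area).
Applying K to premise 11 (O(¬sanitize_area -> ¬submit_dataset)) and O(¬sanitize_area) yields O(¬submit_dataset).
Applying K to premise 3 (O(¬submit_dataset -> escalate_protocol)) and O(¬submit_dataset) yields O(escalate_protocol).
The contrapositive of premise 5 (O(retain_credential -> ¬escalate_protocol)) is O(escalate_protocol -> ¬retain_credential), and O(escalate_protocol) is already established, so O(¬retain_credential).
Premise 7 is O(log_out -> retain_credential); contrapositively O(¬retain_credential -> ¬log_out). Since O(¬retain_credential) holds, K gives O(¬log_out).
Premises 1, 6, 8, 10 do not contribute to this derivation.
Hence ¬log_out is obligatory.

Obligatory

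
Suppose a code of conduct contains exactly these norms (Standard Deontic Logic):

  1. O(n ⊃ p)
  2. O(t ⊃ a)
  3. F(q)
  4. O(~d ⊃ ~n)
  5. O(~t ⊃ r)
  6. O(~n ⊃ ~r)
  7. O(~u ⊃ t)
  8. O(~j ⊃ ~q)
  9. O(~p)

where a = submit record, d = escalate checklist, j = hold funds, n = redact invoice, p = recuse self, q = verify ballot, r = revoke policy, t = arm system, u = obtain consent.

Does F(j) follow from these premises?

Premise 8 is O(~j ⊃ ~q); even if O(~q) held, inferring O(~j) would be affirming the consequent — invalid.
No other premise forces O(~j). An ideal world satisfying every premise can still have j true, so F(j) is not derivable.

No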